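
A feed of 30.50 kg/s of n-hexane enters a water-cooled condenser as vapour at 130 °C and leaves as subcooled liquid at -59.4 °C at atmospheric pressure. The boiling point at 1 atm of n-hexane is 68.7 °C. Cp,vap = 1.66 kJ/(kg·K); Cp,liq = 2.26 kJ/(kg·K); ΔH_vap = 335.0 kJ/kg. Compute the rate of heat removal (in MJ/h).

Q_c = 79700 MJ/h

vapour 130→68.7 °C: -101.76 kJ/kg
condensation at 68.7 °C: -335 kJ/kg
liquid 68.7→-59.4 °C: -289.51 kJ/kg
Δh = -101.76 + -335 + -289.51 = -726.26 kJ/kg
Q = ṁ·Δh = 30.50 kg/s × -726.26 kJ/kg = -22151 kJ/s
|Q| = 22151 kW = 79744 MJ/h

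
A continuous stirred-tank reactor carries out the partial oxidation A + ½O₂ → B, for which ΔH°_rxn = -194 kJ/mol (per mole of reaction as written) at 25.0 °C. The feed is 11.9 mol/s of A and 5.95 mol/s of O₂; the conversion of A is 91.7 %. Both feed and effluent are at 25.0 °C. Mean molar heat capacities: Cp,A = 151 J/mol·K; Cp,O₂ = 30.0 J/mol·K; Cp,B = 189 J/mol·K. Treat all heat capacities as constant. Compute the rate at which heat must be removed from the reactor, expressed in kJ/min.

Extent of reaction ξ = 0.917 × 11.9 = 10.912 mol/s
Reaction term: ξ·ΔH°_rxn = 10.912 × -194 = -2117 kJ/s
Q = ΔH = -2117 kJ/s = -2117 kW
Heat removed = 127020 kJ/min

Q_out = 127000 kJ/min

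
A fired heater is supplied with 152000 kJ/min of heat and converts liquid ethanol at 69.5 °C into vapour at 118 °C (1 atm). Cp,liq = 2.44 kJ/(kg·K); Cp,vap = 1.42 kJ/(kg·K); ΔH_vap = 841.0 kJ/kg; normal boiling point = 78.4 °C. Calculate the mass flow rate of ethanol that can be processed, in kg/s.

Δh = 2.44×(78.4−69.5) + 841.0 + 1.42×(118−78.4) = 918.95 kJ/kg
Q = 152000 kJ/min = 2533.3 kJ/s = 2533.3 kJ/s
ṁ = Q/Δh = 2533.3 / 918.95 = 2.7568 kg/s

ṁ = 2.76 kg/s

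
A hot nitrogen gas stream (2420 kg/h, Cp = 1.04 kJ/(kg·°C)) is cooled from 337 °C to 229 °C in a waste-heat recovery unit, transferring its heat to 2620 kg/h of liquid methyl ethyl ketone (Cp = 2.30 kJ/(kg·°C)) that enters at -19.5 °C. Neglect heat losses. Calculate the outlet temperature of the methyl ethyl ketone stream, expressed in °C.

T_c,out = 25.6 °C

Heat released by hot stream: Q = 2420 × 1.04 × (337 − 229) = 271810 kJ/h
Energy balance on cold side (adiabatic exchanger): Q = ṁ_c·Cp_c·(T_c,out − T_c,in)
T_c,out = -19.5 + 271810/(2620 × 2.30) = 25.607 °C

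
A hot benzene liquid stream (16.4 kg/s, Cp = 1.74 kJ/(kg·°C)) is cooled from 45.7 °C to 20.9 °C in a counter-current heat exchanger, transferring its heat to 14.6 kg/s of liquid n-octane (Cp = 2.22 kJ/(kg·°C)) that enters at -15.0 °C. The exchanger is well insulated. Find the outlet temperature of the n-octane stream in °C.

Heat released by hot stream: Q = 16.4 × 1.74 × (45.7 − 20.9) = 707.69 kJ/s
Energy balance on cold side (adiabatic exchanger): Q = ṁ_c·Cp_c·(T_c,out − T_c,in)
T_c,out = -15.0 + 707.69/(14.6 × 2.22) = 6.8343 °C

T_c,out = 6.83 °C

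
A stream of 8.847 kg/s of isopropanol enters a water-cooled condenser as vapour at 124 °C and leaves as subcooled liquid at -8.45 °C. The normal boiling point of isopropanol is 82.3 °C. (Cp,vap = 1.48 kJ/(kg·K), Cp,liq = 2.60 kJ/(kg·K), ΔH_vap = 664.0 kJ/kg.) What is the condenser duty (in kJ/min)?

Q_c = 510000 kJ/min

vapour 124→82.3 °C: -61.716 kJ/kg
condensation at 82.3 °C: -664 kJ/kg
liquid 82.3→-8.45 °C: -235.95 kJ/kg
Δh = -61.716 + -664 + -235.95 = -961.67 kJ/kg
Q = ṁ·Δh = 8.847 kg/s × -961.67 kJ/kg = -8507.9 kJ/s
|Q| = 8507.9 kW = 510470 kJ/min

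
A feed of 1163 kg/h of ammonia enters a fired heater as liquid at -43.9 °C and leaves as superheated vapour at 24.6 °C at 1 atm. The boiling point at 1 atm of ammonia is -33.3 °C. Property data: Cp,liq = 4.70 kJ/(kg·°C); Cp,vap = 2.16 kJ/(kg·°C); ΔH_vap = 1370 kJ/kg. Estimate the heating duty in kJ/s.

Q = 499 kJ/s

liquid -43.9→-33.3 °C: 49.82 kJ/kg
vaporisation at -33.3 °C: 1370 kJ/kg
vapour -33.3→24.6 °C: 125.06 kJ/kg
Δh = 49.82 + 1370 + 125.06 = 1544.9 kJ/kg
Q = ṁ·Δh = 1163 kg/h × 1544.9 kJ/kg = 1.7967e+06 kJ/h
|Q| = 499.08 kW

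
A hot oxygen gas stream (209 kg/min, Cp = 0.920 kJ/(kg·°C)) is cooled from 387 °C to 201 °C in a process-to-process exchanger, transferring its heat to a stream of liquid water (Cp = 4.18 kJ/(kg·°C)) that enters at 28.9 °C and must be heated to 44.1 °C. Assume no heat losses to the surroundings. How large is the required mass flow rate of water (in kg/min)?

ṁ_c = 563 kg/min

Heat released by hot stream: Q = 209 × 0.920 × (387 − 201) = 35764 kJ/min
Energy balance on cold side (adiabatic exchanger): Q = ṁ_c·Cp_c·(T_c,out − T_c,in)
ṁ_c = 35764 / [4.18 × (44.1 − 28.9)] = 562.89 kg/min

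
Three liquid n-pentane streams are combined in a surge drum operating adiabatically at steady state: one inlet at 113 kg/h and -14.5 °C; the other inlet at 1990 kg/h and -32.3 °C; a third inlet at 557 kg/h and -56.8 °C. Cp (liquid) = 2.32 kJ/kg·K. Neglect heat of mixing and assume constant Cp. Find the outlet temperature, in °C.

T_out = -36.7 °C

Adiabatic, steady state ⇒ Σ ṁᵢCp,ᵢ(T_out − Tᵢ) = 0
T_out = Σ ṁᵢCp,ᵢTᵢ / Σ ṁᵢCp,ᵢ
      = -226320 / 6171.2 = -36.674 °C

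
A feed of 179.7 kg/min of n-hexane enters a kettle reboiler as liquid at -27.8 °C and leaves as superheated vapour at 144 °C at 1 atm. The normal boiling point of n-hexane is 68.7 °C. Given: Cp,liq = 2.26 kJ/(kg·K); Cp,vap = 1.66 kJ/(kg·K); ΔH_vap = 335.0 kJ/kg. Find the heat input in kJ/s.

Q = 2030 kJ/s

liquid -27.8→68.7 °C: 218.09 kJ/kg
vaporisation at 68.7 °C: 335 kJ/kg
vapour 68.7→144 °C: 125 kJ/kg
Δh = 218.09 + 335 + 125 = 678.09 kJ/kg
Q = ṁ·Δh = 179.7 kg/min × 678.09 kJ/kg = 121850 kJ/min
|Q| = 2030.9 kW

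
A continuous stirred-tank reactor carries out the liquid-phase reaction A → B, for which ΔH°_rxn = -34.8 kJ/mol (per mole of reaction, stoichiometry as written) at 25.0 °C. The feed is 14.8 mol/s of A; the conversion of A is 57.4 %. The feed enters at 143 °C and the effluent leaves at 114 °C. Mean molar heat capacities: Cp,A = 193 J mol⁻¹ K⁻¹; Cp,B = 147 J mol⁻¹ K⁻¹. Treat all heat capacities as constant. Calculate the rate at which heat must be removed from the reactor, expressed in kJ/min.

Extent of reaction ξ = 0.574 × 14.8 = 8.4952 mol/s
Reaction term: ξ·ΔH°_rxn = 8.4952 × -34.8 = -295.63 kJ/s
Sensible, feed 143→25 °C: -337.06 kJ/s
Outlet flows (mol/s): A 6.3048, B 8.4952
Sensible, products 25→114 °C: 219.44 kJ/s
Q = ΔH = -413.25 kJ/s = -413.25 kW
Heat removed = 24795 kJ/min

Q_out = 24800 kJ/min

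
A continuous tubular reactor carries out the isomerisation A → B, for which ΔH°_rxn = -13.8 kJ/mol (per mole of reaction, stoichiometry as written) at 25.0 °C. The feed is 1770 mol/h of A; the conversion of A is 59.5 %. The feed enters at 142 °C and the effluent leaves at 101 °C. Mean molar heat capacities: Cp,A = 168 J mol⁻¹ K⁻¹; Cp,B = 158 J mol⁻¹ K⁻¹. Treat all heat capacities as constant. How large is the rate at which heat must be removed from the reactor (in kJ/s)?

Extent of reaction ξ = 0.595 × 1770 = 1053.1 mol/h
Reaction term: ξ·ΔH°_rxn = 1053.1 × -13.8 = -14533 kJ/h
Sensible, feed 142→25 °C: -34791 kJ/h
Outlet flows (mol/h): A 716.85, B 1053.1
Sensible, products 25→101 °C: 21799 kJ/h
Q = ΔH = -27526 kJ/h = -7.646 kW
Heat removed = 7.646 kJ/s

Q_out = 7.65 kJ/s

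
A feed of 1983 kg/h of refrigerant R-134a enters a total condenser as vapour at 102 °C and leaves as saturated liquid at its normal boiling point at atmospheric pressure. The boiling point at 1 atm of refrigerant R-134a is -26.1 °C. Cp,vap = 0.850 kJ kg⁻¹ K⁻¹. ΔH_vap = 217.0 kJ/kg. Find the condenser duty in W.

Q_c = 180000 W

vapour 102→-26.1 °C: -108.88 kJ/kg
condensation at -26.1 °C: -217 kJ/kg
Δh = -108.88 + -217 = -325.88 kJ/kg
Q = ṁ·Δh = 1983 kg/h × -325.88 kJ/kg = -646230 kJ/h
|Q| = 179.51 kW = 179510 W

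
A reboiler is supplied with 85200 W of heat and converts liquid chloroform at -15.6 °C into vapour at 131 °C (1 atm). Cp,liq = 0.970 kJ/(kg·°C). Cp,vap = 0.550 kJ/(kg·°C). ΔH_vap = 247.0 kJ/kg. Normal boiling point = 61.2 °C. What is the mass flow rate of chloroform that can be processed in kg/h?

Δh = 0.970×(61.2−-15.6) + 247.0 + 0.550×(131−61.2) = 359.89 kJ/kg
Q = 85200 W = 85.2 kJ/s = 306720 kJ/h
ṁ = Q/Δh = 306720 / 359.89 = 852.27 kg/h

ṁ = 852 kg/h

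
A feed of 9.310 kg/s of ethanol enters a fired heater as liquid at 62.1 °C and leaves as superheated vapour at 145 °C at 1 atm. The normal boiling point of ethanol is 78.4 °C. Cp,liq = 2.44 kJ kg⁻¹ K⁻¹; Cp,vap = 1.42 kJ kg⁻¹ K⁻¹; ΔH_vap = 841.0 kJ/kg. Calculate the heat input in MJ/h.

Q = 32700 MJ/h

liquid 62.1→78.4 °C: 39.772 kJ/kg
vaporisation at 78.4 °C: 841 kJ/kg
vapour 78.4→145 °C: 94.572 kJ/kg
Δh = 39.772 + 841 + 94.572 = 975.34 kJ/kg
Q = ṁ·Δh = 9.310 kg/s × 975.34 kJ/kg = 9080.5 kJ/s
|Q| = 9080.5 kW = 32690 MJ/h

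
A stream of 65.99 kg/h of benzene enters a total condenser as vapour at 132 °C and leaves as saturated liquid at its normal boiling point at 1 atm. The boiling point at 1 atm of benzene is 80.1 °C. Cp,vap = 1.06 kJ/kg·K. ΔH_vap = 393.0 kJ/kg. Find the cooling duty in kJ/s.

Q_c = 8.21 kJ/s

vapour 132→80.1 °C: -55.014 kJ/kg
condensation at 80.1 °C: -393 kJ/kg
Δh = -55.014 + -393 = -448.01 kJ/kg
Q = ṁ·Δh = 65.99 kg/h × -448.01 kJ/kg = -29564 kJ/h
|Q| = 8.2123 kW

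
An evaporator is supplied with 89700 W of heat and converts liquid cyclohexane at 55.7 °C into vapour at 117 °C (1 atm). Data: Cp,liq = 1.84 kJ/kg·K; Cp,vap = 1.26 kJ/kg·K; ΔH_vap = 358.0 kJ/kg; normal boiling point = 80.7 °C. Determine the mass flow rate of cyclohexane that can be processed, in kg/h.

Δh = 1.84×(80.7−55.7) + 358.0 + 1.26×(117−80.7) = 449.74 kJ/kg
Q = 89700 W = 89.7 kJ/s = 322920 kJ/h
ṁ = Q/Δh = 322920 / 449.74 = 718.02 kg/h

ṁ = 718 kg/h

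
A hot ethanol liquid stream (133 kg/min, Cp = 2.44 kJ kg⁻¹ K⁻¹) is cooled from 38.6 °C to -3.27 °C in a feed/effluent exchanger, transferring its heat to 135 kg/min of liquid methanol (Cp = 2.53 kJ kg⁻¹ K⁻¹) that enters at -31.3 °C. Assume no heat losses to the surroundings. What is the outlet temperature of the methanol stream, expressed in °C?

T_c,out = 8.48 °C

Heat released by hot stream: Q = 133 × 2.44 × (38.6 − -3.27) = 13588 kJ/min
Energy balance on cold side (adiabatic exchanger): Q = ṁ_c·Cp_c·(T_c,out − T_c,in)
T_c,out = -31.3 + 13588/(135 × 2.53) = 8.4823 °C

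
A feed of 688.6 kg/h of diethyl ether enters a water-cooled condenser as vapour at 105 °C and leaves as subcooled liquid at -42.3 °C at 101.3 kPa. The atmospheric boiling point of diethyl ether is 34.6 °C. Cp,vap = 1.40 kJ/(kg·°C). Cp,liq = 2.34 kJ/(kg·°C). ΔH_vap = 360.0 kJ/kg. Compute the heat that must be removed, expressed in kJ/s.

Q_c = 122 kJ/s

vapour 105→34.6 °C: -98.56 kJ/kg
condensation at 34.6 °C: -360 kJ/kg
liquid 34.6→-42.3 °C: -179.95 kJ/kg
Δh = -98.56 + -360 + -179.95 = -638.51 kJ/kg
Q = ṁ·Δh = 688.6 kg/h × -638.51 kJ/kg = -439680 kJ/h
|Q| = 122.13 kW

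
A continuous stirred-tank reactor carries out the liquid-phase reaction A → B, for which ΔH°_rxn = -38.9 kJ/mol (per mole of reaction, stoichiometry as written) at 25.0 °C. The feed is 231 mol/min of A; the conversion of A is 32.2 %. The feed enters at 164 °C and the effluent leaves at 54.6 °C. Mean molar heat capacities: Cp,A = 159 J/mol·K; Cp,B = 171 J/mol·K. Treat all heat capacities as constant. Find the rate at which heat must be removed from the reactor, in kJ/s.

Extent of reaction ξ = 0.322 × 231 = 74.382 mol/min
Reaction term: ξ·ΔH°_rxn = 74.382 × -38.9 = -2893.5 kJ/min
Sensible, feed 164→25 °C: -5105.3 kJ/min
Outlet flows (mol/min): A 156.62, B 74.382
Sensible, products 25→54.6 °C: 1113.6 kJ/min
Q = ΔH = -6885.2 kJ/min = -114.75 kW
Heat removed = 114.75 kJ/s

Q_out = 115 kJ/s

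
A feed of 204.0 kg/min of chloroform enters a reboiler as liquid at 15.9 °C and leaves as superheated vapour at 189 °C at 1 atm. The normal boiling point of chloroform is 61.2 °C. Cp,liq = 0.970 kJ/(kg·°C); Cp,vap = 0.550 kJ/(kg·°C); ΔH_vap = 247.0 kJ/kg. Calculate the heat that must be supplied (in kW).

liquid 15.9→61.2 °C: 43.941 kJ/kg
vaporisation at 61.2 °C: 247 kJ/kg
vapour 61.2→189 °C: 70.29 kJ/kg
Δh = 43.941 + 247 + 70.29 = 361.23 kJ/kg
Q = ṁ·Δh = 204.0 kg/min × 361.23 kJ/kg = 73691 kJ/min
|Q| = 1228.2 kW

Q = 1230 kW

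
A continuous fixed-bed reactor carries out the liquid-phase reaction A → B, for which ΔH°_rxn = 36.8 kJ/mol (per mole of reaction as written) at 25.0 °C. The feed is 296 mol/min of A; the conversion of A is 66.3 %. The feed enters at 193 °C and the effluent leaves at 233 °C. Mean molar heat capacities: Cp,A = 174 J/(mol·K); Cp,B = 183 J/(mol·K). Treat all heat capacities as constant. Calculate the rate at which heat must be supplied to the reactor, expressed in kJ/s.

Extent of reaction ξ = 0.663 × 296 = 196.25 mol/min
Reaction term: ξ·ΔH°_rxn = 196.25 × 36.8 = 7221.9 kJ/min
Sensible, feed 193→25 °C: -8652.7 kJ/min
Outlet flows (mol/min): A 99.752, B 196.25
Sensible, products 25→233 °C: 11080 kJ/min
Q = ΔH = 9649.5 kJ/min = 160.82 kW
Heat supplied = 160.82 kJ/s

Q_in = 161 kJ/s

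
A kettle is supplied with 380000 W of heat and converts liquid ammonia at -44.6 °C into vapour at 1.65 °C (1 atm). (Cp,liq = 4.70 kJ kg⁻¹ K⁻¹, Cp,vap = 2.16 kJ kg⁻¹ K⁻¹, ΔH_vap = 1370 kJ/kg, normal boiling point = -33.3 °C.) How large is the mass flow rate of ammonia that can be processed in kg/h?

ṁ = 913 kg/h

Δh = 4.70×(-33.3−-44.6) + 1370 + 2.16×(1.65−-33.3) = 1498.6 kJ/kg
Q = 380000 W = 380 kJ/s = 1.368e+06 kJ/h
ṁ = Q/Δh = 1.368e+06 / 1498.6 = 912.85 kg/h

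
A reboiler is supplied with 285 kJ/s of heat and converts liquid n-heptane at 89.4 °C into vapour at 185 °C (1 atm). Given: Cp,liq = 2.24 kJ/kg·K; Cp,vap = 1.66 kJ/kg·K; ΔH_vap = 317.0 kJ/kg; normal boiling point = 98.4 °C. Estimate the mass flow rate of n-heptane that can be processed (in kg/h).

Δh = 2.24×(98.4−89.4) + 317.0 + 1.66×(185−98.4) = 480.92 kJ/kg
Q = 285 kJ/s = 285 kJ/s = 1.026e+06 kJ/h
ṁ = Q/Δh = 1.026e+06 / 480.92 = 2133.4 kg/h

ṁ = 2130 kg/h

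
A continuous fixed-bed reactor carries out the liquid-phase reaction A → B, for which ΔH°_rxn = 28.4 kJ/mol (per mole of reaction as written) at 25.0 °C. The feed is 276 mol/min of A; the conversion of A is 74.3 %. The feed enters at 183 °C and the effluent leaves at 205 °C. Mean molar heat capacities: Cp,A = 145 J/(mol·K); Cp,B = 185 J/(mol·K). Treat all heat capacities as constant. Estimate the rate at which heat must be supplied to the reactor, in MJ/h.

Q_in = 491 MJ/h

Extent of reaction ξ = 0.743 × 276 = 205.07 mol/min
Reaction term: ξ·ΔH°_rxn = 205.07 × 28.4 = 5823.9 kJ/min
Sensible, feed 183→25 °C: -6323.2 kJ/min
Outlet flows (mol/min): A 70.932, B 205.07
Sensible, products 25→205 °C: 8680.1 kJ/min
Q = ΔH = 8180.9 kJ/min = 136.35 kW
Heat supplied = 490.85 MJ/h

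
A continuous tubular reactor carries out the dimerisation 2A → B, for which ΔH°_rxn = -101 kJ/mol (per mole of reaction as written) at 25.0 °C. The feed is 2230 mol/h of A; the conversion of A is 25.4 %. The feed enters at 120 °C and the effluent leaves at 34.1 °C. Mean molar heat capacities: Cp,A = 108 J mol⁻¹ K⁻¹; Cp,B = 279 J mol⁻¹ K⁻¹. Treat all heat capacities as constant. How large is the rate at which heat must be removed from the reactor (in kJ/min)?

Extent of reaction ξ = 0.254 × 2230 / 2 = 283.21 mol/h
Reaction term: ξ·ΔH°_rxn = 283.21 × -101 = -28604 kJ/h
Sensible, feed 120→25 °C: -22880 kJ/h
Outlet flows (mol/h): A 1663.6, B 283.21
Sensible, products 25→34.1 °C: 2354 kJ/h
Q = ΔH = -49130 kJ/h = -13.647 kW
Heat removed = 818.83 kJ/min

Q_out = 819 kJ/min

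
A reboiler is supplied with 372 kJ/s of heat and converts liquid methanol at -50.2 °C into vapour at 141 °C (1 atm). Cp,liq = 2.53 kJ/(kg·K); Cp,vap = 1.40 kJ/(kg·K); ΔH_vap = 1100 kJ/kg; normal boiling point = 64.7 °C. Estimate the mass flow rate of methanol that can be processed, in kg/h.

Δh = 2.53×(64.7−-50.2) + 1100 + 1.40×(141−64.7) = 1497.5 kJ/kg
Q = 372 kJ/s = 372 kJ/s = 1.3392e+06 kJ/h
ṁ = Q/Δh = 1.3392e+06 / 1497.5 = 894.28 kg/h

ṁ = 894 kg/h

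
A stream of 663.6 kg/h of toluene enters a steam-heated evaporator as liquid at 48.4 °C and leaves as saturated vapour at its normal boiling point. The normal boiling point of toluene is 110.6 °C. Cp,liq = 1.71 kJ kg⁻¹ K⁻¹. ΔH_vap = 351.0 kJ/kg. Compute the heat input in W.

Q = 84300 W

liquid 48.4→110.6 °C: 106.36 kJ/kg
vaporisation at 110.6 °C: 351 kJ/kg
Δh = 106.36 + 351 = 457.36 kJ/kg
Q = ṁ·Δh = 663.6 kg/h × 457.36 kJ/kg = 303510 kJ/h
|Q| = 84.307 kW = 84307 W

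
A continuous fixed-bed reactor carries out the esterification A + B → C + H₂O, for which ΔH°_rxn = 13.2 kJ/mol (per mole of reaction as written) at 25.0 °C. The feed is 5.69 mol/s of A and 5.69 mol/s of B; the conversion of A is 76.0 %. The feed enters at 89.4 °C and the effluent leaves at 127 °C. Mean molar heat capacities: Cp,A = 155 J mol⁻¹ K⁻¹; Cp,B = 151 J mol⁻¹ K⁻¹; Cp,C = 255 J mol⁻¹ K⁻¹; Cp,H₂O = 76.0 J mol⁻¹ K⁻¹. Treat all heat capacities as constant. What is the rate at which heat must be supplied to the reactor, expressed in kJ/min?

Extent of reaction ξ = 0.760 × 5.69 = 4.3244 mol/s
Reaction term: ξ·ΔH°_rxn = 4.3244 × 13.2 = 57.082 kJ/s
Sensible, feed 89.4→25 °C: -112.13 kJ/s
Outlet flows (mol/s): A 1.3656, B 1.3656, C 4.3244, H₂O 4.3244
Sensible, products 25→127 °C: 188.62 kJ/s
Q = ΔH = 133.58 kJ/s = 133.58 kW
Heat supplied = 8014.6 kJ/min

Q_in = 8010 kJ/min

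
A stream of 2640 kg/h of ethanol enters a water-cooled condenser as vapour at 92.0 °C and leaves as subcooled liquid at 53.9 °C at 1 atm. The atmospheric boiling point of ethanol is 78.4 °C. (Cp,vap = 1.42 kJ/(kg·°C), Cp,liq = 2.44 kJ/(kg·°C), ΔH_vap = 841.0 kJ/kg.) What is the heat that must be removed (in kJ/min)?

vapour 92.0→78.4 °C: -19.312 kJ/kg
condensation at 78.4 °C: -841 kJ/kg
liquid 78.4→53.9 °C: -59.78 kJ/kg
Δh = -19.312 + -841 + -59.78 = -920.09 kJ/kg
Q = ṁ·Δh = 2640 kg/h × -920.09 kJ/kg = -2.429e+06 kJ/h
|Q| = 674.73 kW = 40484 kJ/min

Q_c = 40500 kJ/min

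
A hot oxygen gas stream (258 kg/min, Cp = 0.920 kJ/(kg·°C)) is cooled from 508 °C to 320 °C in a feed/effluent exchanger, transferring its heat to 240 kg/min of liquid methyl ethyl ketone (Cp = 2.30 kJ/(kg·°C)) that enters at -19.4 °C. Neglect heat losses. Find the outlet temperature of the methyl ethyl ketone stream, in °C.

T_c,out = 61.4 °C

Heat released by hot stream: Q = 258 × 0.920 × (508 − 320) = 44624 kJ/min
Energy balance on cold side (adiabatic exchanger): Q = ṁ_c·Cp_c·(T_c,out − T_c,in)
T_c,out = -19.4 + 44624/(240 × 2.30) = 61.44 °C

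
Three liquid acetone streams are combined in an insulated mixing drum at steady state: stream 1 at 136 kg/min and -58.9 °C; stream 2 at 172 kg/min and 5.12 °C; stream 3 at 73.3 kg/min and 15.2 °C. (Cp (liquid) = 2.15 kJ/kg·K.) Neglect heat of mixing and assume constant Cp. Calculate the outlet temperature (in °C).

T_out = -15.8 °C

Energy balance with Q = 0: Σ ṁᵢCp,ᵢ(T_out − Tᵢ) = 0
T_out = Σ ṁᵢCp,ᵢTᵢ / Σ ṁᵢCp,ᵢ
      = -12934 / 819.79 = -15.777 °C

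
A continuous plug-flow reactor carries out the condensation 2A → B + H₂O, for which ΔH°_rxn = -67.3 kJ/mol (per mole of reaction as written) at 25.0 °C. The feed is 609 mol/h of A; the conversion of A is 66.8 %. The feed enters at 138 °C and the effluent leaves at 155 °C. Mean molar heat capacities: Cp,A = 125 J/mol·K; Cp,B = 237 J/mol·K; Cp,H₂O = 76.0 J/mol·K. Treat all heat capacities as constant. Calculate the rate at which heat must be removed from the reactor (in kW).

Q_out = 2.98 kW

Extent of reaction ξ = 0.668 × 609 / 2 = 203.41 mol/h
Reaction term: ξ·ΔH°_rxn = 203.41 × -67.3 = -13689 kJ/h
Sensible, feed 138→25 °C: -8602.1 kJ/h
Outlet flows (mol/h): A 202.19, B 203.41, H₂O 203.41
Sensible, products 25→155 °C: 11562 kJ/h
Q = ΔH = -10729 kJ/h = -2.9803 kW
Heat removed = 2.9803 kW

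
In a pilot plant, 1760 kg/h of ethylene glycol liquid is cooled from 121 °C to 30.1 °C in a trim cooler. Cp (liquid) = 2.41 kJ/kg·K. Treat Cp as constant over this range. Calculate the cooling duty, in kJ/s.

Q = ṁ·Cp·ΔT = 1760 × 2.41 × (30.1 − 121) = -385560 kJ/h
Converting: 385560 / 3600 s = 107.1 kW

Q_c = 107 kJ/s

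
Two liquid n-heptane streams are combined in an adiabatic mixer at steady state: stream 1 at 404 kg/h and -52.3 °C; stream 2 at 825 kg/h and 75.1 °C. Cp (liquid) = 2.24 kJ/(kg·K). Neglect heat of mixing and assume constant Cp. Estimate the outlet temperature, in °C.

T_out = 33.2 °C

Energy balance with Q = 0: Σ ṁᵢCp,ᵢ(T_out − Tᵢ) = 0
T_out = Σ ṁᵢCp,ᵢTᵢ / Σ ṁᵢCp,ᵢ
      = 91455 / 2753 = 33.221 °C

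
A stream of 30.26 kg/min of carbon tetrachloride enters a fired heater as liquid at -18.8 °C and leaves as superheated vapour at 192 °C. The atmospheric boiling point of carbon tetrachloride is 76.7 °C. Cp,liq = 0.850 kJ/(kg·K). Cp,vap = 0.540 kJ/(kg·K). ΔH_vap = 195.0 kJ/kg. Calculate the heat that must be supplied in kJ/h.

Q = 614000 kJ/h

liquid -18.8→76.7 °C: 81.175 kJ/kg
vaporisation at 76.7 °C: 195 kJ/kg
vapour 76.7→192 °C: 62.262 kJ/kg
Δh = 81.175 + 195 + 62.262 = 338.44 kJ/kg
Q = ṁ·Δh = 30.26 kg/min × 338.44 kJ/kg = 10241 kJ/min
|Q| = 170.69 kW = 614470 kJ/h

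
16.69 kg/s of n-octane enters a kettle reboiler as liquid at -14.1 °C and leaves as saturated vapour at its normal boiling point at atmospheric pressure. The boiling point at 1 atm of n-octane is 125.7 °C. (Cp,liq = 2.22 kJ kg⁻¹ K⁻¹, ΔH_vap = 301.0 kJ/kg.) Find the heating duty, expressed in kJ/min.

Q = 612000 kJ/min

liquid -14.1→125.7 °C: 310.36 kJ/kg
vaporisation at 125.7 °C: 301 kJ/kg
Δh = 310.36 + 301 = 611.36 kJ/kg
Q = ṁ·Δh = 16.69 kg/s × 611.36 kJ/kg = 10204 kJ/s
|Q| = 10204 kW = 612210 kJ/min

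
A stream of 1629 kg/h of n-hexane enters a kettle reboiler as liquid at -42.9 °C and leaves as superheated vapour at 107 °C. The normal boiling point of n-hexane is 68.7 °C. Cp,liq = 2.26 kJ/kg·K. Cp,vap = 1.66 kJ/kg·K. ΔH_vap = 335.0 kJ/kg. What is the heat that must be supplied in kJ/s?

liquid -42.9→68.7 °C: 252.22 kJ/kg
vaporisation at 68.7 °C: 335 kJ/kg
vapour 68.7→107 °C: 63.578 kJ/kg
Δh = 252.22 + 335 + 63.578 = 650.79 kJ/kg
Q = ṁ·Δh = 1629 kg/h × 650.79 kJ/kg = 1.0601e+06 kJ/h
|Q| = 294.48 kW

Q = 294 kJ/s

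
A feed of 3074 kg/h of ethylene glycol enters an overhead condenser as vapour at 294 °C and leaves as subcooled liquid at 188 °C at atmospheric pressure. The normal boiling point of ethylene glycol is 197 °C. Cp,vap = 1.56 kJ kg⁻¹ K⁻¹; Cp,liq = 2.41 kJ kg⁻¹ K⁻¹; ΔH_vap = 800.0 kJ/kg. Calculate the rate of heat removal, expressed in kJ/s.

vapour 294→197 °C: -151.32 kJ/kg
condensation at 197 °C: -800 kJ/kg
liquid 197→188 °C: -21.69 kJ/kg
Δh = -151.32 + -800 + -21.69 = -973.01 kJ/kg
Q = ṁ·Δh = 3074 kg/h × -973.01 kJ/kg = -2.991e+06 kJ/h
|Q| = 830.84 kW

Q_c = 831 kJ/s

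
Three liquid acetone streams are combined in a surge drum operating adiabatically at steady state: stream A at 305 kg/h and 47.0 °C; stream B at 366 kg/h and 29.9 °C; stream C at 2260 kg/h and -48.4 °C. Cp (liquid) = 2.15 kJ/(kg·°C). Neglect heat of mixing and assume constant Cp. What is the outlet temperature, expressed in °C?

No heat crosses the boundary, so H_out = H_in.
Σ ṁᵢCp,ᵢTᵢ = 305×2.15×47.0 + 366×2.15×29.9 + 2260×2.15×-48.4 = -180830
Σ ṁᵢCp,ᵢ = 305×2.15 + 366×2.15 + 2260×2.15 = 6301.6
T_out = -180830 / 6301.6 = -28.695 °C

T_out = -28.7 °C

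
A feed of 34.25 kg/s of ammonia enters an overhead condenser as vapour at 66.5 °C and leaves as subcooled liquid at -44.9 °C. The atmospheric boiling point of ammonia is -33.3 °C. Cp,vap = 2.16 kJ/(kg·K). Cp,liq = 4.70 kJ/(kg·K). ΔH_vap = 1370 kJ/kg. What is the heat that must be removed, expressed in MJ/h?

Q_c = 202000 MJ/h

vapour 66.5→-33.3 °C: -215.57 kJ/kg
condensation at -33.3 °C: -1370 kJ/kg
liquid -33.3→-44.9 °C: -54.52 kJ/kg
Δh = -215.57 + -1370 + -54.52 = -1640.1 kJ/kg
Q = ṁ·Δh = 34.25 kg/s × -1640.1 kJ/kg = -56173 kJ/s
|Q| = 56173 kW = 202220 MJ/h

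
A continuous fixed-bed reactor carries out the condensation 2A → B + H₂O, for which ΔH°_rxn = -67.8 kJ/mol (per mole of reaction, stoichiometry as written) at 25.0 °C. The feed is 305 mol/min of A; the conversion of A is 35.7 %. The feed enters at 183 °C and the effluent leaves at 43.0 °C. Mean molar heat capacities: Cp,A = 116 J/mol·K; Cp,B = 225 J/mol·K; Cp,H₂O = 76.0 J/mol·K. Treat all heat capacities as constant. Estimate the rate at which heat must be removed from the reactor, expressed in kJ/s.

Q_out = 143 kJ/s

Extent of reaction ξ = 0.357 × 305 / 2 = 54.442 mol/min
Reaction term: ξ·ΔH°_rxn = 54.442 × -67.8 = -3691.2 kJ/min
Sensible, feed 183→25 °C: -5590 kJ/min
Outlet flows (mol/min): A 196.12, B 54.442, H₂O 54.442
Sensible, products 25→43.0 °C: 704.46 kJ/min
Q = ΔH = -8576.8 kJ/min = -142.95 kW
Heat removed = 142.95 kJ/s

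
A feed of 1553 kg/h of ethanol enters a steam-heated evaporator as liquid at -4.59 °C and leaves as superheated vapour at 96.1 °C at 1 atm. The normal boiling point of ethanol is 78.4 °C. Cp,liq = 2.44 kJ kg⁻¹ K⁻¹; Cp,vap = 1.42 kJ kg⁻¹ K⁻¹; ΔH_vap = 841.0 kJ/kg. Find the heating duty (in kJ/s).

liquid -4.59→78.4 °C: 202.5 kJ/kg
vaporisation at 78.4 °C: 841 kJ/kg
vapour 78.4→96.1 °C: 25.134 kJ/kg
Δh = 202.5 + 841 + 25.134 = 1068.6 kJ/kg
Q = ṁ·Δh = 1553 kg/h × 1068.6 kJ/kg = 1.6596e+06 kJ/h
|Q| = 460.99 kW

Q = 461 kJ/s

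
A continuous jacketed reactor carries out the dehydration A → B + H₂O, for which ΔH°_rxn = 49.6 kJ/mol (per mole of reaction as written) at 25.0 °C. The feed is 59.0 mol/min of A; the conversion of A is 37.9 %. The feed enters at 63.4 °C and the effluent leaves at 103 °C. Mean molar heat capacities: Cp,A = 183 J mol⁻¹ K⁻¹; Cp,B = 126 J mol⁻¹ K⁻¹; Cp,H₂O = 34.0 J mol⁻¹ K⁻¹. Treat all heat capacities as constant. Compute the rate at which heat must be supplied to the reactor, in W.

Extent of reaction ξ = 0.379 × 59.0 = 22.361 mol/min
Reaction term: ξ·ΔH°_rxn = 22.361 × 49.6 = 1109.1 kJ/min
Sensible, feed 63.4→25 °C: -414.6 kJ/min
Outlet flows (mol/min): A 36.639, B 22.361, H₂O 22.361
Sensible, products 25→103 °C: 802.05 kJ/min
Q = ΔH = 1496.6 kJ/min = 24.943 kW
Heat supplied = 24943 W

Q_in = 24900 W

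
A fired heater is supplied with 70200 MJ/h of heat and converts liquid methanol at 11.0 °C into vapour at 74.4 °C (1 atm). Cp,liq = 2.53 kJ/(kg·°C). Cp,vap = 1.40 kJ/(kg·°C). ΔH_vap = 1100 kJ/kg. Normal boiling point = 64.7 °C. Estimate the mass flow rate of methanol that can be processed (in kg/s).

Δh = 2.53×(64.7−11.0) + 1100 + 1.40×(74.4−64.7) = 1249.4 kJ/kg
Q = 70200 MJ/h = 19500 kJ/s = 19500 kJ/s
ṁ = Q/Δh = 19500 / 1249.4 = 15.607 kg/s

ṁ = 15.6 kg/s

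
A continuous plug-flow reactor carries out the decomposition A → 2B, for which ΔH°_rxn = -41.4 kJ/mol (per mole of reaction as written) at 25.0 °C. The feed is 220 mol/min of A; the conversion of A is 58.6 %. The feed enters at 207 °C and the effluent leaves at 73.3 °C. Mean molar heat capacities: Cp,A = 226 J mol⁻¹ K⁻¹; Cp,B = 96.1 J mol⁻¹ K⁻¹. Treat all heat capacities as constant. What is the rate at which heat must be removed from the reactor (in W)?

Q_out = 203000 W

Extent of reaction ξ = 0.586 × 220 = 128.92 mol/min
Reaction term: ξ·ΔH°_rxn = 128.92 × -41.4 = -5337.3 kJ/min
Sensible, feed 207→25 °C: -9049 kJ/min
Outlet flows (mol/min): A 91.08, B 257.84
Sensible, products 25→73.3 °C: 2191 kJ/min
Q = ΔH = -12195 kJ/min = -203.26 kW
Heat removed = 203260 W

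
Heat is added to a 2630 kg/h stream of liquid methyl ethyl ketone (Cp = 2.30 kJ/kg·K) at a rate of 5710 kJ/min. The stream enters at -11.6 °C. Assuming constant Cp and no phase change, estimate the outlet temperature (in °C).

T_out = 45.0 °C

Q = 5710 kJ/min = 342600 kJ/h
ΔT = Q/(ṁ·Cp) = 342600/(2630×2.30) = 56.637 K
T_out = -11.6 + 56.637 = 45.037 °C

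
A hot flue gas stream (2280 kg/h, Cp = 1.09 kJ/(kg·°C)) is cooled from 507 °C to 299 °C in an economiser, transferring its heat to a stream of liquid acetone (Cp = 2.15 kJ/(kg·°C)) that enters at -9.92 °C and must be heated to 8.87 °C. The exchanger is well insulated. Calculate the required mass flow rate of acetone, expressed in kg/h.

ṁ_c = 12800 kg/h

Heat released by hot stream: Q = 2280 × 1.09 × (507 − 299) = 516920 kJ/h
Energy balance on cold side (adiabatic exchanger): Q = ṁ_c·Cp_c·(T_c,out − T_c,in)
ṁ_c = 516920 / [2.15 × (8.87 − -9.92)] = 12796 kg/h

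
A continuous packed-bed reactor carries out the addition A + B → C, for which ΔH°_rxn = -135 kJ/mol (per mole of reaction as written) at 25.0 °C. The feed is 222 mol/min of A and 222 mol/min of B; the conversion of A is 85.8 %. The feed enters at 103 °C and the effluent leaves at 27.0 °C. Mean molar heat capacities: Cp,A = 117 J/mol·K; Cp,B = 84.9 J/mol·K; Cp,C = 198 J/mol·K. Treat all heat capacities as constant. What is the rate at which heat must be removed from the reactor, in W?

Extent of reaction ξ = 0.858 × 222 = 190.48 mol/min
Reaction term: ξ·ΔH°_rxn = 190.48 × -135 = -25714 kJ/min
Sensible, feed 103→25 °C: -3496.1 kJ/min
Outlet flows (mol/min): A 31.524, B 31.524, C 190.48
Sensible, products 25→27.0 °C: 88.158 kJ/min
Q = ΔH = -29122 kJ/min = -485.37 kW
Heat removed = 485370 W

Q_out = 485000 W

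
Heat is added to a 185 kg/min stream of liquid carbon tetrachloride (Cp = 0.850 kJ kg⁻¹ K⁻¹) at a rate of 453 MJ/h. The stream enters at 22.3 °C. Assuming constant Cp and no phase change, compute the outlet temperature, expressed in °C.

T_out = 70.3 °C

Q = 453 MJ/h = 7550 kJ/min
ΔT = Q/(ṁ·Cp) = 7550/(185×0.850) = 48.013 K
T_out = 22.3 + 48.013 = 70.313 °C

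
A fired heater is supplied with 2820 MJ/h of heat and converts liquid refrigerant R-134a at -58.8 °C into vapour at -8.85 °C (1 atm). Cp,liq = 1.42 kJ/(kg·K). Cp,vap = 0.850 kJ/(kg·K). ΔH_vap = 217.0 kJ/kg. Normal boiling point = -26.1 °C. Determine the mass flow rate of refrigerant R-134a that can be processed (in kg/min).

Δh = 1.42×(-26.1−-58.8) + 217.0 + 0.850×(-8.85−-26.1) = 278.1 kJ/kg
Q = 2820 MJ/h = 783.33 kJ/s = 47000 kJ/min
ṁ = Q/Δh = 47000 / 278.1 = 169.01 kg/min

ṁ = 169 kg/min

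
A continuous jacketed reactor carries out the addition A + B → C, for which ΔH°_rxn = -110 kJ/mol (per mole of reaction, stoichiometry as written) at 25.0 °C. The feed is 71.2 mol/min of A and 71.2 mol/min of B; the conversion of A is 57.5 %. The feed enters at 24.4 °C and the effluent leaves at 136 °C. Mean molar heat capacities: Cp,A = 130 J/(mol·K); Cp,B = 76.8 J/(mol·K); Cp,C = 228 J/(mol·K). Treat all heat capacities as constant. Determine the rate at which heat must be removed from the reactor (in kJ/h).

Q_out = 166000 kJ/h

Extent of reaction ξ = 0.575 × 71.2 = 40.94 mol/min
Reaction term: ξ·ΔH°_rxn = 40.94 × -110 = -4503.4 kJ/min
Sensible, feed 24.4→25 °C: 8.8345 kJ/min
Outlet flows (mol/min): A 30.26, B 30.26, C 40.94
Sensible, products 25→136 °C: 1730.7 kJ/min
Q = ΔH = -2763.8 kJ/min = -46.064 kW
Heat removed = 165830 kJ/h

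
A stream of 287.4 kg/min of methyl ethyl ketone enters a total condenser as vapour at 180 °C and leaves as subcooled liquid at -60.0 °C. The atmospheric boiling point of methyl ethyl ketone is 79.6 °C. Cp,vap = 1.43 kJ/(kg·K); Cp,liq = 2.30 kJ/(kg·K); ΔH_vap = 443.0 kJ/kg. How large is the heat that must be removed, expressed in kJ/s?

vapour 180→79.6 °C: -143.57 kJ/kg
condensation at 79.6 °C: -443 kJ/kg
liquid 79.6→-60.0 °C: -321.08 kJ/kg
Δh = -143.57 + -443 + -321.08 = -907.65 kJ/kg
Q = ṁ·Δh = 287.4 kg/min × -907.65 kJ/kg = -260860 kJ/min
|Q| = 4347.7 kW

Q_c = 4350 kJ/s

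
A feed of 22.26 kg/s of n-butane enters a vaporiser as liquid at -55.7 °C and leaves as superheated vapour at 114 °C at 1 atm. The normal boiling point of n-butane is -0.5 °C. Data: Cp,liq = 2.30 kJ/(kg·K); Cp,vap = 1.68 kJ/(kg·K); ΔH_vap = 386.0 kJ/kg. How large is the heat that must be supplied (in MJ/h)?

Q = 56500 MJ/h

liquid -55.7→-0.5 °C: 126.96 kJ/kg
vaporisation at -0.5 °C: 386 kJ/kg
vapour -0.5→114 °C: 192.36 kJ/kg
Δh = 126.96 + 386 + 192.36 = 705.32 kJ/kg
Q = ṁ·Δh = 22.26 kg/s × 705.32 kJ/kg = 15700 kJ/s
|Q| = 15700 kW = 56522 MJ/h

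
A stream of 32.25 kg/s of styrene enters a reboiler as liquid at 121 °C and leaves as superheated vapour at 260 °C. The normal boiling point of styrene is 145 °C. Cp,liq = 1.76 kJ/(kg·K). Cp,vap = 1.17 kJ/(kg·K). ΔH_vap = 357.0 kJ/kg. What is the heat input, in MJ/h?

Q = 62000 MJ/h

liquid 121→145 °C: 42.24 kJ/kg
vaporisation at 145 °C: 357 kJ/kg
vapour 145→260 °C: 134.55 kJ/kg
Δh = 42.24 + 357 + 134.55 = 533.79 kJ/kg
Q = ṁ·Δh = 32.25 kg/s × 533.79 kJ/kg = 17215 kJ/s
|Q| = 17215 kW = 61973 MJ/h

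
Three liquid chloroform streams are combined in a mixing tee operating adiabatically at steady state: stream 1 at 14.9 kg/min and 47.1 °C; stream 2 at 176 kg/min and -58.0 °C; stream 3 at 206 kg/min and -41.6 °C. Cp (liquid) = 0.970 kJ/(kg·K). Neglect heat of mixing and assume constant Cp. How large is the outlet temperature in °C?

T_out = -45.5 °C

Energy balance with Q = 0: Σ ṁᵢCp,ᵢ(T_out − Tᵢ) = 0
Σ ṁᵢCp,ᵢTᵢ = 14.9×0.970×47.1 + 176×0.970×-58.0 + 206×0.970×-41.6 = -17534
Σ ṁᵢCp,ᵢ = 14.9×0.970 + 176×0.970 + 206×0.970 = 384.99
T_out = -17534 / 384.99 = -45.542 °C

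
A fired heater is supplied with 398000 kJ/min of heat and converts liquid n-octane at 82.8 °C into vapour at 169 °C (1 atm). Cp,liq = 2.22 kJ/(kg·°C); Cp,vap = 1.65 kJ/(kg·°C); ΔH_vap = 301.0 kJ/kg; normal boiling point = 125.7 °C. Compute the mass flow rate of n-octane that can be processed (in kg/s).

ṁ = 14.2 kg/s

Δh = 2.22×(125.7−82.8) + 301.0 + 1.65×(169−125.7) = 467.68 kJ/kg
Q = 398000 kJ/min = 6633.3 kJ/s = 6633.3 kJ/s
ṁ = Q/Δh = 6633.3 / 467.68 = 14.183 kg/s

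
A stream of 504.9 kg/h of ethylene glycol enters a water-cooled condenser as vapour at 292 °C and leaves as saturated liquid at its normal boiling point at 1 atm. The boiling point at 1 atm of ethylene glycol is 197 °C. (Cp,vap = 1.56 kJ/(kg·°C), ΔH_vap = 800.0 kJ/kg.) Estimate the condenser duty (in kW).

vapour 292→197 °C: -148.2 kJ/kg
condensation at 197 °C: -800 kJ/kg
Δh = -148.2 + -800 = -948.2 kJ/kg
Q = ṁ·Δh = 504.9 kg/h × -948.2 kJ/kg = -478750 kJ/h
|Q| = 132.99 kW

Q_c = 133 kW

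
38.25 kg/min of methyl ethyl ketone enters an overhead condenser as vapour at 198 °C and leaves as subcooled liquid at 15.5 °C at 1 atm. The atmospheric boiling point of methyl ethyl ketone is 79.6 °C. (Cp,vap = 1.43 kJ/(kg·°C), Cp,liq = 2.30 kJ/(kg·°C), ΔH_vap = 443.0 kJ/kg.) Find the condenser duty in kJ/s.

vapour 198→79.6 °C: -169.31 kJ/kg
condensation at 79.6 °C: -443 kJ/kg
liquid 79.6→15.5 °C: -147.43 kJ/kg
Δh = -169.31 + -443 + -147.43 = -759.74 kJ/kg
Q = ṁ·Δh = 38.25 kg/min × -759.74 kJ/kg = -29060 kJ/min
|Q| = 484.34 kW

Q_c = 484 kJ/s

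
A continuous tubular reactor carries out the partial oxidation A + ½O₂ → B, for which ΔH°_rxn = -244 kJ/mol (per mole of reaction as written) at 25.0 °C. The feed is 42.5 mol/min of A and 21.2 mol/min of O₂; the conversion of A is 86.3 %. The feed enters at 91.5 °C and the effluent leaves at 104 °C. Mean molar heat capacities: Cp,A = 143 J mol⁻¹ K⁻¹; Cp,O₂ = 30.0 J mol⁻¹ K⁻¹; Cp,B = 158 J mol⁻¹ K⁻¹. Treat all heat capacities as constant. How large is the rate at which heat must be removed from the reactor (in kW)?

Extent of reaction ξ = 0.863 × 42.5 = 36.678 mol/min
Reaction term: ξ·ΔH°_rxn = 36.678 × -244 = -8949.3 kJ/min
Sensible, feed 91.5→25 °C: -446.45 kJ/min
Outlet flows (mol/min): A 5.8225, O₂ 2.8612, B 36.678
Sensible, products 25→104 °C: 530.37 kJ/min
Q = ΔH = -8865.4 kJ/min = -147.76 kW
Heat removed = 147.76 kW

Q_out = 148 kW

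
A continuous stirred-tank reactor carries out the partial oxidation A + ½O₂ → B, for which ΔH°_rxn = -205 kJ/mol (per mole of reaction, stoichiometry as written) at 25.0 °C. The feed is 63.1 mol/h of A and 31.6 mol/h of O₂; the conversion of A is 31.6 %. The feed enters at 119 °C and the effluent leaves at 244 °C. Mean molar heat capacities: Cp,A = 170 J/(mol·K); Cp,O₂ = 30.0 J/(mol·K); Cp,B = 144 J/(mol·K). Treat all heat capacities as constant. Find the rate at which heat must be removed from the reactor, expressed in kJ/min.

Extent of reaction ξ = 0.316 × 63.1 = 19.94 mol/h
Reaction term: ξ·ΔH°_rxn = 19.94 × -205 = -4087.6 kJ/h
Sensible, feed 119→25 °C: -1097.5 kJ/h
Outlet flows (mol/h): A 43.16, O₂ 21.63, B 19.94
Sensible, products 25→244 °C: 2377.8 kJ/h
Q = ΔH = -2807.3 kJ/h = -0.7798 kW
Heat removed = 46.788 kJ/min

Q_out = 46.8 kJ/min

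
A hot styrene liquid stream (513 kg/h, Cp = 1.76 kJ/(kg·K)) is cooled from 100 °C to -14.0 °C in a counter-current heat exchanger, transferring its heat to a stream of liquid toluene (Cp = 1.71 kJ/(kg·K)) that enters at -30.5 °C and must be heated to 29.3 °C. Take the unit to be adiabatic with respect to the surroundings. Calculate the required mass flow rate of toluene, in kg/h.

ṁ_c = 1010 kg/h

Heat released by hot stream: Q = 513 × 1.76 × (100 − -14.0) = 102930 kJ/h
Energy balance on cold side (adiabatic exchanger): Q = ṁ_c·Cp_c·(T_c,out − T_c,in)
ṁ_c = 102930 / [1.71 × (29.3 − -30.5)] = 1006.6 kg/h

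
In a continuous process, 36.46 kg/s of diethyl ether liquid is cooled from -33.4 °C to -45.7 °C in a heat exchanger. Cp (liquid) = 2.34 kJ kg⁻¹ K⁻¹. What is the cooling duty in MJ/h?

Q_c = 3780 MJ/h

Q = ṁ·Cp·ΔT = 36.46 × 2.34 × (-45.7 − -33.4) = -1049.4 kJ/s
Cooling duty = 3777.8 MJ/h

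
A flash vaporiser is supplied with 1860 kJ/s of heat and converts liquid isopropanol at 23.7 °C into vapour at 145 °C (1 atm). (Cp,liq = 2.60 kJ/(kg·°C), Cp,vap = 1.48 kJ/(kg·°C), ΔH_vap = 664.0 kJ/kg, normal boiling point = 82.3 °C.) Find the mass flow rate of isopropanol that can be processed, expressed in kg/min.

ṁ = 123 kg/min

Δh = 2.60×(82.3−23.7) + 664.0 + 1.48×(145−82.3) = 909.16 kJ/kg
Q = 1860 kJ/s = 1860 kJ/s = 111600 kJ/min
ṁ = Q/Δh = 111600 / 909.16 = 122.75 kg/min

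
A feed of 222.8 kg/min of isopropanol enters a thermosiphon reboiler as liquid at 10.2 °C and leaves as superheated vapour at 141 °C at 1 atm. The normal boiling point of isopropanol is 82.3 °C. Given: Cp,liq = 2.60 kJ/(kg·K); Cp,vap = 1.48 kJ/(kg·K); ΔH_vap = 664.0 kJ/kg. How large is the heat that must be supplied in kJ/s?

Q = 3480 kJ/s

liquid 10.2→82.3 °C: 187.46 kJ/kg
vaporisation at 82.3 °C: 664 kJ/kg
vapour 82.3→141 °C: 86.876 kJ/kg
Δh = 187.46 + 664 + 86.876 = 938.34 kJ/kg
Q = ṁ·Δh = 222.8 kg/min × 938.34 kJ/kg = 209060 kJ/min
|Q| = 3484.4 kW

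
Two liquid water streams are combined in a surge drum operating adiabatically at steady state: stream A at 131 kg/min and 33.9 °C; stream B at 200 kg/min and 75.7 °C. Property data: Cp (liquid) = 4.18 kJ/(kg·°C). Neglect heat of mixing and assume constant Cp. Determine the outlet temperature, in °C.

T_out = 59.2 °C

No heat crosses the boundary, so H_out = H_in.
Σ ṁᵢCp,ᵢTᵢ = 131×4.18×33.9 + 200×4.18×75.7 = 81848
Σ ṁᵢCp,ᵢ = 131×4.18 + 200×4.18 = 1383.6
T_out = 81848 / 1383.6 = 59.157 °C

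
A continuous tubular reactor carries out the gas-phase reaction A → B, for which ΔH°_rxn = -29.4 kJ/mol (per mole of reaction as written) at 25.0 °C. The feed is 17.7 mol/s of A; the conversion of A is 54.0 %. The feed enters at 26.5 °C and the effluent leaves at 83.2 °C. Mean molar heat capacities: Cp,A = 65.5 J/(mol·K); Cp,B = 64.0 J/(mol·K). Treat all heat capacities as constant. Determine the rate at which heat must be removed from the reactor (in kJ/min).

Q_out = 13000 kJ/min

Extent of reaction ξ = 0.540 × 17.7 = 9.558 mol/s
Reaction term: ξ·ΔH°_rxn = 9.558 × -29.4 = -281.01 kJ/s
Sensible, feed 26.5→25 °C: -1.739 kJ/s
Outlet flows (mol/s): A 8.142, B 9.558
Sensible, products 25→83.2 °C: 66.64 kJ/s
Q = ΔH = -216.1 kJ/s = -216.1 kW
Heat removed = 12966 kJ/min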